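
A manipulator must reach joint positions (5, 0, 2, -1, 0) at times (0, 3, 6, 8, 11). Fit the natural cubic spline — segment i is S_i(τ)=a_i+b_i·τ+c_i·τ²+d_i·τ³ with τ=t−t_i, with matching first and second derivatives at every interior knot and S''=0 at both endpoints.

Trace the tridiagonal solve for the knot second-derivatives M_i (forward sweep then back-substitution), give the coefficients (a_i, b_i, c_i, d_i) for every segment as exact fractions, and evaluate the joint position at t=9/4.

  seg 0: a=5 b=-445/177 c=0 d=50/531
  seg 1: a=0 b=5/177 c=50/59 d=-337/1593
  seg 2: a=2 b=-106/177 c=-187/177 d=143/472
  seg 3: a=-1 b=-421/354 c=539/708 d=-539/6372
S(9/4) = 785/1888

Δ: Δ0=-5/3, Δ1=2/3, Δ2=-3/2, Δ3=1/3
row 1: diag=12, rhs=14; c'=1/4, d'=7/6
row 2: denom=10−3·1/4=37/4; d'=(-13−3·7/6)/(37/4)=-66/37
row 3: denom=10−2·8/37=354/37; d'=(11−2·-66/37)/(354/37)=539/354
back: M3=539/354
back: M2=-66/37−8/37·539/354=-374/177
back: M1=7/6−1/4·-374/177=100/59
M: M0=0, M1=100/59, M2=-374/177, M3=539/354, M4=0
seg 0: a=5, c=M0/2=0, d=(M1−M0)/(6·3)=50/531, b=Δ0−h0·(2M0+M1)/6=-445/177
seg 1: a=0, c=M1/2=50/59, d=(M2−M1)/(6·3)=-337/1593, b=Δ1−h1·(2M1+M2)/6=5/177
seg 2: a=2, c=M2/2=-187/177, d=(M3−M2)/(6·2)=143/472, b=Δ2−h2·(2M2+M3)/6=-106/177
seg 3: a=-1, c=M3/2=539/708, d=(M4−M3)/(6·3)=-539/6372, b=Δ3−h3·(2M3+M4)/6=-421/354
t_q=9/4 → seg 0, τ=9/4; S=5+-445/177·τ+0·τ²+50/531·τ³=785/1888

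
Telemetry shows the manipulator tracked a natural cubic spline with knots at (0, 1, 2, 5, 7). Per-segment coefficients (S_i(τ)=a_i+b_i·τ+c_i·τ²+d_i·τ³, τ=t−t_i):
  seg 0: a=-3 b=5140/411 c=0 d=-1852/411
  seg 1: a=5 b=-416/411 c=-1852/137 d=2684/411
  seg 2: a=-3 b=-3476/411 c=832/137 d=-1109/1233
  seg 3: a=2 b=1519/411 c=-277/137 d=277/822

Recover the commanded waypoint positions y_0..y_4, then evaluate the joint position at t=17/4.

y_0 = S_0(0) = a_0 = -3
y_1 = S_1(0) = a_1 = 5
y_2 = S_2(0) = a_2 = -3
y_3 = S_3(0) = a_3 = 2
y_4 = S_3(2) = 4
t_q=17/4 is in segment 2 (τ=9/4); S_2(τ)=-13413/8768

y_0=-3 y_1=5 y_2=-3 y_3=2 y_4=4
S(17/4) = -13413/8768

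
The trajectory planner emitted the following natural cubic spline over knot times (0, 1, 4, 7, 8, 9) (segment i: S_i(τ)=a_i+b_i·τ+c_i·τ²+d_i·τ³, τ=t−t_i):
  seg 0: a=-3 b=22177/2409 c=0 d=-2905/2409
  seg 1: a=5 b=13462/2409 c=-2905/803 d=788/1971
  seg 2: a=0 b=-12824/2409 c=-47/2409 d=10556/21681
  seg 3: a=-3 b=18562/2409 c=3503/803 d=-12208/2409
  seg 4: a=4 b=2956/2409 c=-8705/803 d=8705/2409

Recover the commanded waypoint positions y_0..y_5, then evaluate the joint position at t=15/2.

y_0 = S_0(0) = a_0 = -3
y_1 = S_1(0) = a_1 = 5
y_2 = S_2(0) = a_2 = 0
y_3 = S_3(0) = a_3 = -3
y_4 = S_4(0) = a_4 = 4
y_5 = S_4(1) = -2
t_q=15/2 is in segment 3 (τ=1/2); S_3(τ)=4207/3212

y_0=-3 y_1=5 y_2=0 y_3=-3 y_4=4 y_5=-2
S(15/2) = 4207/3212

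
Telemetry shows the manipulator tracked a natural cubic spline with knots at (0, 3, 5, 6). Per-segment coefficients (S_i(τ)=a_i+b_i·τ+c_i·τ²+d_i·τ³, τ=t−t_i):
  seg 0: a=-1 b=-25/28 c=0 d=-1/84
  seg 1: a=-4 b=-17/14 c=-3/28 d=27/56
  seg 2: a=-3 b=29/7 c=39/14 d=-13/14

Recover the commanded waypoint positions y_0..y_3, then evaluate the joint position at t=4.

y_0=-1 y_1=-4 y_2=-3 y_3=3
S(4) = -271/56

y_0 = S_0(0) = a_0 = -1
y_1 = S_1(0) = a_1 = -4
y_2 = S_2(0) = a_2 = -3
y_3 = S_2(1) = 3
t_q=4 is in segment 1 (τ=1); S_1(τ)=-271/56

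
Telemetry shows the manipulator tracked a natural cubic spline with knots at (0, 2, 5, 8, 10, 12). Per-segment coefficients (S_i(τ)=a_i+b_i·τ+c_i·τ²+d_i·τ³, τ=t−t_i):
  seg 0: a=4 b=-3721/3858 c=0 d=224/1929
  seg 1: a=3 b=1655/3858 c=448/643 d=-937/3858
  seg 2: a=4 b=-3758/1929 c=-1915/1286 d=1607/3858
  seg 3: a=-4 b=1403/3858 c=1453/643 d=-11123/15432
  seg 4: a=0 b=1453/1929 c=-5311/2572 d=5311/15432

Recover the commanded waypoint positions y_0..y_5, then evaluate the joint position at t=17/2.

y_0 = S_0(0) = a_0 = 4
y_1 = S_1(0) = a_1 = 3
y_2 = S_2(0) = a_2 = 4
y_3 = S_3(0) = a_3 = -4
y_4 = S_4(0) = a_4 = 0
y_5 = S_4(2) = -4
t_q=17/2 is in segment 3 (τ=1/2); S_3(τ)=-137585/41152

y_0=4 y_1=3 y_2=4 y_3=-4 y_4=0 y_5=-4
S(17/2) = -137585/41152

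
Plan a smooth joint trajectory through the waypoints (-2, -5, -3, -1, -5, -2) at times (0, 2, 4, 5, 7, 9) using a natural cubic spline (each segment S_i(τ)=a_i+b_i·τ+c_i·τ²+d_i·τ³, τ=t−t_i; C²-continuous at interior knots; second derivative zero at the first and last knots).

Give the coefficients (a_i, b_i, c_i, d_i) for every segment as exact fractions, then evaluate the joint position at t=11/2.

Δ: Δ0=-3/2, Δ1=1, Δ2=2, Δ3=-2, Δ4=3/2
row 1: diag=8, rhs=15; c'=1/4, d'=15/8
row 2: denom=6−2·1/4=11/2; d'=(6−2·15/8)/(11/2)=9/22
row 3: denom=6−1·2/11=64/11; d'=(-24−1·9/22)/(64/11)=-537/128
row 4: denom=8−2·11/32=117/16; d'=(21−2·-537/128)/(117/16)=209/52
back: M4=209/52
back: M3=-537/128−11/32·209/52=-145/26
back: M2=9/22−2/11·-145/26=37/26
back: M1=15/8−1/4·37/26=79/52
M: M0=0, M1=79/52, M2=37/26, M3=-145/26, M4=209/52, M5=0
seg 0: a=-2, c=M0/2=0, d=(M1−M0)/(6·2)=79/624, b=Δ0−h0·(2M0+M1)/6=-313/156
seg 1: a=-5, c=M1/2=79/104, d=(M2−M1)/(6·2)=-5/624, b=Δ1−h1·(2M1+M2)/6=-19/39
seg 2: a=-3, c=M2/2=37/52, d=(M3−M2)/(6·1)=-7/6, b=Δ2−h2·(2M2+M3)/6=383/156
seg 3: a=-1, c=M3/2=-145/52, d=(M4−M3)/(6·2)=499/624, b=Δ3−h3·(2M3+M4)/6=59/156
seg 4: a=-5, c=M4/2=209/104, d=(M5−M4)/(6·2)=-209/624, b=Δ4−h4·(2M4+M5)/6=-46/39
t_q=11/2 → seg 3, τ=1/2; S=-1+59/156·τ+-145/52·τ²+499/624·τ³=-2343/1664

  seg 0: a=-2 b=-313/156 c=0 d=79/624
  seg 1: a=-5 b=-19/39 c=79/104 d=-5/624
  seg 2: a=-3 b=383/156 c=37/52 d=-7/6
  seg 3: a=-1 b=59/156 c=-145/52 d=499/624
  seg 4: a=-5 b=-46/39 c=209/104 d=-209/624
S(11/2) = -2343/1664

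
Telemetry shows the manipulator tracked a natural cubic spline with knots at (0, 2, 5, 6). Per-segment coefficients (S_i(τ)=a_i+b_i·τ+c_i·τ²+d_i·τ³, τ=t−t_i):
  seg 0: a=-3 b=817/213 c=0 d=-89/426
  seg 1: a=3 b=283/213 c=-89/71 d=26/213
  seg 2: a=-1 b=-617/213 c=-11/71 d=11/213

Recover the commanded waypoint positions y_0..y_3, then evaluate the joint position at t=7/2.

y_0 = S_0(0) = a_0 = -3
y_1 = S_1(0) = a_1 = 3
y_2 = S_2(0) = a_2 = -1
y_3 = S_2(1) = -4
t_q=7/2 is in segment 1 (τ=3/2); S_1(τ)=367/142

y_0=-3 y_1=3 y_2=-1 y_3=-4
S(7/2) = 367/142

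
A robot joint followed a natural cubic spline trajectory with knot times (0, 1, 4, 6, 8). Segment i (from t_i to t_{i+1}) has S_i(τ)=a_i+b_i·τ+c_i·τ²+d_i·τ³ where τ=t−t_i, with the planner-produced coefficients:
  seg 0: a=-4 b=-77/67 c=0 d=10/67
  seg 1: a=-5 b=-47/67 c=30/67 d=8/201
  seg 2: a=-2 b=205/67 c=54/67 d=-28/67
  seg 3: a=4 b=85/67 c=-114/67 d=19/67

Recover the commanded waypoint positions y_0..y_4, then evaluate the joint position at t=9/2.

y_0=-4 y_1=-5 y_2=-2 y_3=4 y_4=2
S(9/2) = -43/134

y_0 = S_0(0) = a_0 = -4
y_1 = S_1(0) = a_1 = -5
y_2 = S_2(0) = a_2 = -2
y_3 = S_3(0) = a_3 = 4
y_4 = S_3(2) = 2
t_q=9/2 is in segment 2 (τ=1/2); S_2(τ)=-43/134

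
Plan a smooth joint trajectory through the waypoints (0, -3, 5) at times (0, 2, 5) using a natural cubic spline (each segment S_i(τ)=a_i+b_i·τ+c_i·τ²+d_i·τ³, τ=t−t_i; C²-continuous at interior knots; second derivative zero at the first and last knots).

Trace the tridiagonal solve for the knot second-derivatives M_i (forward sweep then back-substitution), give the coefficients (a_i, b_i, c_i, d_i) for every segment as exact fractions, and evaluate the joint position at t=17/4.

Δ: Δ0=-3/2, Δ1=8/3
row 1: diag=10, rhs=25; c'=3/10, d'=5/2
back: M1=5/2
M: M0=0, M1=5/2, M2=0
seg 0: a=0, c=M0/2=0, d=(M1−M0)/(6·2)=5/24, b=Δ0−h0·(2M0+M1)/6=-7/3
seg 1: a=-3, c=M1/2=5/4, d=(M2−M1)/(6·3)=-5/36, b=Δ1−h1·(2M1+M2)/6=1/6
t_q=17/4 → seg 1, τ=9/4; S=-3+1/6·τ+5/4·τ²+-5/36·τ³=543/256

  seg 0: a=0 b=-7/3 c=0 d=5/24
  seg 1: a=-3 b=1/6 c=5/4 d=-5/36
S(17/4) = 543/256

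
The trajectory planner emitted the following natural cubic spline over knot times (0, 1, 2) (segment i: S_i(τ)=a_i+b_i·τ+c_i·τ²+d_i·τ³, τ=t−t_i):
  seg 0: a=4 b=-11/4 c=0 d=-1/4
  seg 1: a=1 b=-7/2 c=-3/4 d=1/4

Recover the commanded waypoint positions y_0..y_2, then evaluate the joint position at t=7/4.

y_0=4 y_1=1 y_2=-3
S(7/4) = -497/256

y_0 = S_0(0) = a_0 = 4
y_1 = S_1(0) = a_1 = 1
y_2 = S_1(1) = -3
t_q=7/4 is in segment 1 (τ=3/4); S_1(τ)=-497/256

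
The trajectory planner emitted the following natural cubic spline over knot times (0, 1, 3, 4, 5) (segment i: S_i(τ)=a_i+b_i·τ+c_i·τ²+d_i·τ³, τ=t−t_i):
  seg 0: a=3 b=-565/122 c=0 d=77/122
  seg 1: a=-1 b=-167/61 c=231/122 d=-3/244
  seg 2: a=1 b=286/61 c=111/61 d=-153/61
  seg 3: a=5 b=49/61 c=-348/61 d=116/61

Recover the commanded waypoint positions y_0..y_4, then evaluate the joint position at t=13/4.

y_0 = S_0(0) = a_0 = 3
y_1 = S_1(0) = a_1 = -1
y_2 = S_2(0) = a_2 = 1
y_3 = S_3(0) = a_3 = 5
y_4 = S_3(1) = 2
t_q=13/4 is in segment 2 (τ=1/4); S_2(τ)=8771/3904

y_0=3 y_1=-1 y_2=1 y_3=5 y_4=2
S(13/4) = 8771/3904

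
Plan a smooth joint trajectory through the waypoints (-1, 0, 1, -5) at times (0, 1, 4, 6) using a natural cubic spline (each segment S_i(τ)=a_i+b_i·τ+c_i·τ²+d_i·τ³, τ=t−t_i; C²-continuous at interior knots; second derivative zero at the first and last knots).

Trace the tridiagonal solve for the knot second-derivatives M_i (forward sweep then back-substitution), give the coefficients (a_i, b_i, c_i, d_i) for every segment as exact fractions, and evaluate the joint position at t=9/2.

  seg 0: a=-1 b=203/213 c=0 d=10/213
  seg 1: a=0 b=233/213 c=10/71 d=-28/213
  seg 2: a=1 b=-343/213 c=-74/71 d=37/213
S(9/2) = -25/568

Δ: Δ0=1, Δ1=1/3, Δ2=-3
row 1: diag=8, rhs=-4; c'=3/8, d'=-1/2
row 2: denom=10−3·3/8=71/8; d'=(-20−3·-1/2)/(71/8)=-148/71
back: M2=-148/71
back: M1=-1/2−3/8·-148/71=20/71
M: M0=0, M1=20/71, M2=-148/71, M3=0
seg 0: a=-1, c=M0/2=0, d=(M1−M0)/(6·1)=10/213, b=Δ0−h0·(2M0+M1)/6=203/213
seg 1: a=0, c=M1/2=10/71, d=(M2−M1)/(6·3)=-28/213, b=Δ1−h1·(2M1+M2)/6=233/213
seg 2: a=1, c=M2/2=-74/71, d=(M3−M2)/(6·2)=37/213, b=Δ2−h2·(2M2+M3)/6=-343/213
t_q=9/2 → seg 2, τ=1/2; S=1+-343/213·τ+-74/71·τ²+37/213·τ³=-25/568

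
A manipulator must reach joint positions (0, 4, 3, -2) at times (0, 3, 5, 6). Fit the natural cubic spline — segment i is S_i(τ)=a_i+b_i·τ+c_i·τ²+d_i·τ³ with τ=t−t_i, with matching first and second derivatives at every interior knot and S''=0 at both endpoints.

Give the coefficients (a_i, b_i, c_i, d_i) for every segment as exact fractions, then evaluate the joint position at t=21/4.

  seg 0: a=0 b=121/84 c=0 d=-1/84
  seg 1: a=4 b=47/42 c=-3/28 d=-59/168
  seg 2: a=3 b=-74/21 c=-31/14 d=31/42
S(21/4) = 255/128

Δ: Δ0=4/3, Δ1=-1/2, Δ2=-5
row 1: diag=10, rhs=-11; c'=1/5, d'=-11/10
row 2: denom=6−2·1/5=28/5; d'=(-27−2·-11/10)/(28/5)=-31/7
back: M2=-31/7
back: M1=-11/10−1/5·-31/7=-3/14
M: M0=0, M1=-3/14, M2=-31/7, M3=0
seg 0: a=0, c=M0/2=0, d=(M1−M0)/(6·3)=-1/84, b=Δ0−h0·(2M0+M1)/6=121/84
seg 1: a=4, c=M1/2=-3/28, d=(M2−M1)/(6·2)=-59/168, b=Δ1−h1·(2M1+M2)/6=47/42
seg 2: a=3, c=M2/2=-31/14, d=(M3−M2)/(6·1)=31/42, b=Δ2−h2·(2M2+M3)/6=-74/21
t_q=21/4 → seg 2, τ=1/4; S=3+-74/21·τ+-31/14·τ²+31/42·τ³=255/128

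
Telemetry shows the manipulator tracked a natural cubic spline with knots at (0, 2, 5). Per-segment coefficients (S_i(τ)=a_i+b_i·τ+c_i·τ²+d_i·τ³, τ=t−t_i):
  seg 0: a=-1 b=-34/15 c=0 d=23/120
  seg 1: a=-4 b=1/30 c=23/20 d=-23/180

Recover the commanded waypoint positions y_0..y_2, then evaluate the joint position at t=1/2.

y_0=-1 y_1=-4 y_2=3
S(1/2) = -135/64

y_0 = S_0(0) = a_0 = -1
y_1 = S_1(0) = a_1 = -4
y_2 = S_1(3) = 3
t_q=1/2 is in segment 0 (τ=1/2); S_0(τ)=-135/64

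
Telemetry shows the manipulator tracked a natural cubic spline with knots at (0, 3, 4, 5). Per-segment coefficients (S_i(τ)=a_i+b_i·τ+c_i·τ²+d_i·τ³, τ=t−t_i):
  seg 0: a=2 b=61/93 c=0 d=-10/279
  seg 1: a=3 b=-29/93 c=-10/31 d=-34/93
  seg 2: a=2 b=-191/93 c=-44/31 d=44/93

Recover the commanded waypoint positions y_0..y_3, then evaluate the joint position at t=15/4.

y_0=2 y_1=3 y_2=2 y_3=-1
S(15/4) = 2411/992

y_0 = S_0(0) = a_0 = 2
y_1 = S_1(0) = a_1 = 3
y_2 = S_2(0) = a_2 = 2
y_3 = S_2(1) = -1
t_q=15/4 is in segment 1 (τ=3/4); S_1(τ)=2411/992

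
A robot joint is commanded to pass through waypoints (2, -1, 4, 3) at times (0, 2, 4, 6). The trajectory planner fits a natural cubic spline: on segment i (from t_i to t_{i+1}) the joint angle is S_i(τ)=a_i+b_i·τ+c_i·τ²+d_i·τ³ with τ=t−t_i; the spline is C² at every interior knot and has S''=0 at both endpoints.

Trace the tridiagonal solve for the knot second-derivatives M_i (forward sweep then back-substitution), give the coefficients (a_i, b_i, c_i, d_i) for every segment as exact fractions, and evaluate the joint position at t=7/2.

  seg 0: a=2 b=-83/30 c=0 d=19/60
  seg 1: a=-1 b=31/30 c=19/10 d=-7/12
  seg 2: a=4 b=49/30 c=-8/5 d=4/15
S(7/2) = 457/160

Δ: Δ0=-3/2, Δ1=5/2, Δ2=-1/2
row 1: diag=8, rhs=24; c'=1/4, d'=3
row 2: denom=8−2·1/4=15/2; d'=(-18−2·3)/(15/2)=-16/5
back: M2=-16/5
back: M1=3−1/4·-16/5=19/5
M: M0=0, M1=19/5, M2=-16/5, M3=0
seg 0: a=2, c=M0/2=0, d=(M1−M0)/(6·2)=19/60, b=Δ0−h0·(2M0+M1)/6=-83/30
seg 1: a=-1, c=M1/2=19/10, d=(M2−M1)/(6·2)=-7/12, b=Δ1−h1·(2M1+M2)/6=31/30
seg 2: a=4, c=M2/2=-8/5, d=(M3−M2)/(6·2)=4/15, b=Δ2−h2·(2M2+M3)/6=49/30
t_q=7/2 → seg 1, τ=3/2; S=-1+31/30·τ+19/10·τ²+-7/12·τ³=457/160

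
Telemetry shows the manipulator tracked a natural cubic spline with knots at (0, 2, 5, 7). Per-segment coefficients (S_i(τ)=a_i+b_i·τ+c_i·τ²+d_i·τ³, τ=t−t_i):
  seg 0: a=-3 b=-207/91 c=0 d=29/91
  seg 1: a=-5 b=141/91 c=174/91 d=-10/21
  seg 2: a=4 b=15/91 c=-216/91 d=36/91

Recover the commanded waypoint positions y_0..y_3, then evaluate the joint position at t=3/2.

y_0 = S_0(0) = a_0 = -3
y_1 = S_1(0) = a_1 = -5
y_2 = S_2(0) = a_2 = 4
y_3 = S_2(2) = -2
t_q=3/2 is in segment 0 (τ=3/2); S_0(τ)=-555/104

y_0=-3 y_1=-5 y_2=4 y_3=-2
S(3/2) = -555/104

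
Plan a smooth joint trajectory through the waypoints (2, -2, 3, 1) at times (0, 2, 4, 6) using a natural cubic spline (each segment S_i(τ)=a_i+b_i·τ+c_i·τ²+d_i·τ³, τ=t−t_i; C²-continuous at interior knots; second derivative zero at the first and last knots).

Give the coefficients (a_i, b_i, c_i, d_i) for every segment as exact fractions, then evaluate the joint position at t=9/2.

  seg 0: a=2 b=-103/30 c=0 d=43/120
  seg 1: a=-2 b=13/15 c=43/20 d=-2/3
  seg 2: a=3 b=22/15 c=-37/20 d=37/120
S(9/2) = 1059/320

Δ: Δ0=-2, Δ1=5/2, Δ2=-1
row 1: diag=8, rhs=27; c'=1/4, d'=27/8
row 2: denom=8−2·1/4=15/2; d'=(-21−2·27/8)/(15/2)=-37/10
back: M2=-37/10
back: M1=27/8−1/4·-37/10=43/10
M: M0=0, M1=43/10, M2=-37/10, M3=0
seg 0: a=2, c=M0/2=0, d=(M1−M0)/(6·2)=43/120, b=Δ0−h0·(2M0+M1)/6=-103/30
seg 1: a=-2, c=M1/2=43/20, d=(M2−M1)/(6·2)=-2/3, b=Δ1−h1·(2M1+M2)/6=13/15
seg 2: a=3, c=M2/2=-37/20, d=(M3−M2)/(6·2)=37/120, b=Δ2−h2·(2M2+M3)/6=22/15
t_q=9/2 → seg 2, τ=1/2; S=3+22/15·τ+-37/20·τ²+37/120·τ³=1059/320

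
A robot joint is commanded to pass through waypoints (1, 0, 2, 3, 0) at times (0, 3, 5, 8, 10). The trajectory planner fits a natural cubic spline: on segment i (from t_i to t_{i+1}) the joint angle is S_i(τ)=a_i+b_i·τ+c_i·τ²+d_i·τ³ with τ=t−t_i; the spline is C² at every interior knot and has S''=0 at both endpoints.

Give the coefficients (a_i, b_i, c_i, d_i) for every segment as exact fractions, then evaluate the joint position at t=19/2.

Δ: Δ0=-1/3, Δ1=1, Δ2=1/3, Δ3=-3/2
row 1: diag=10, rhs=8; c'=1/5, d'=4/5
row 2: denom=10−2·1/5=48/5; d'=(-4−2·4/5)/(48/5)=-7/12
row 3: denom=10−3·5/16=145/16; d'=(-11−3·-7/12)/(145/16)=-148/145
back: M3=-148/145
back: M2=-7/12−5/16·-148/145=-23/87
back: M1=4/5−1/5·-23/87=371/435
M: M0=0, M1=371/435, M2=-23/87, M3=-148/145, M4=0
seg 0: a=1, c=M0/2=0, d=(M1−M0)/(6·3)=371/7830, b=Δ0−h0·(2M0+M1)/6=-661/870
seg 1: a=0, c=M1/2=371/870, d=(M2−M1)/(6·2)=-27/290, b=Δ1−h1·(2M1+M2)/6=226/435
seg 2: a=2, c=M2/2=-23/174, d=(M3−M2)/(6·3)=-329/7830, b=Δ2−h2·(2M2+M3)/6=482/435
seg 3: a=3, c=M3/2=-74/145, d=(M4−M3)/(6·2)=37/435, b=Δ3−h3·(2M3+M4)/6=-713/870
t_q=19/2 → seg 3, τ=3/2; S=3+-713/870·τ+-74/145·τ²+37/435·τ³=211/232

  seg 0: a=1 b=-661/870 c=0 d=371/7830
  seg 1: a=0 b=226/435 c=371/870 d=-27/290
  seg 2: a=2 b=482/435 c=-23/174 d=-329/7830
  seg 3: a=3 b=-713/870 c=-74/145 d=37/435
S(19/2) = 211/232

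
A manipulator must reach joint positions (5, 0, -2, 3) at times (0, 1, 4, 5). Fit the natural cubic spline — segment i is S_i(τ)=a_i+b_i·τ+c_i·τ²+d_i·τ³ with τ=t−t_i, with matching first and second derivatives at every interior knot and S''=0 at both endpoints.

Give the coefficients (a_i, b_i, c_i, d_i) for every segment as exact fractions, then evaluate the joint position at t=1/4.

  seg 0: a=5 b=-878/165 c=0 d=53/165
  seg 1: a=0 b=-719/165 c=53/55 d=4/45
  seg 2: a=-2 b=631/165 c=97/55 d=-97/165
S(1/4) = 2587/704

Δ: Δ0=-5, Δ1=-2/3, Δ2=5
row 1: diag=8, rhs=26; c'=3/8, d'=13/4
row 2: denom=8−3·3/8=55/8; d'=(34−3·13/4)/(55/8)=194/55
back: M2=194/55
back: M1=13/4−3/8·194/55=106/55
M: M0=0, M1=106/55, M2=194/55, M3=0
seg 0: a=5, c=M0/2=0, d=(M1−M0)/(6·1)=53/165, b=Δ0−h0·(2M0+M1)/6=-878/165
seg 1: a=0, c=M1/2=53/55, d=(M2−M1)/(6·3)=4/45, b=Δ1−h1·(2M1+M2)/6=-719/165
seg 2: a=-2, c=M2/2=97/55, d=(M3−M2)/(6·1)=-97/165, b=Δ2−h2·(2M2+M3)/6=631/165
t_q=1/4 → seg 0, τ=1/4; S=5+-878/165·τ+0·τ²+53/165·τ³=2587/704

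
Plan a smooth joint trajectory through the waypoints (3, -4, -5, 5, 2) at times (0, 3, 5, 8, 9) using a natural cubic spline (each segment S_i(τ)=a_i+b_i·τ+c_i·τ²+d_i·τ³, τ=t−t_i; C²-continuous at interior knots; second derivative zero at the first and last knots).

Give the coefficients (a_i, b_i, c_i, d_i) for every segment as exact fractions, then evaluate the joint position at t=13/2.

Δ: Δ0=-7/3, Δ1=-1/2, Δ2=10/3, Δ3=-3
row 1: diag=10, rhs=11; c'=1/5, d'=11/10
row 2: denom=10−2·1/5=48/5; d'=(23−2·11/10)/(48/5)=13/6
row 3: denom=8−3·5/16=113/16; d'=(-38−3·13/6)/(113/16)=-712/113
back: M3=-712/113
back: M2=13/6−5/16·-712/113=1402/339
back: M1=11/10−1/5·1402/339=185/678
M: M0=0, M1=185/678, M2=1402/339, M3=-712/113, M4=0
seg 0: a=3, c=M0/2=0, d=(M1−M0)/(6·3)=185/12204, b=Δ0−h0·(2M0+M1)/6=-3349/1356
seg 1: a=-4, c=M1/2=185/1356, d=(M2−M1)/(6·2)=291/904, b=Δ1−h1·(2M1+M2)/6=-1397/678
seg 2: a=-5, c=M2/2=701/339, d=(M3−M2)/(6·3)=-1769/3051, b=Δ2−h2·(2M2+M3)/6=796/339
seg 3: a=5, c=M3/2=-356/113, d=(M4−M3)/(6·1)=356/339, b=Δ3−h3·(2M3+M4)/6=-305/339
t_q=13/2 → seg 2, τ=3/2; S=-5+796/339·τ+701/339·τ²+-1769/3051·τ³=1101/904

  seg 0: a=3 b=-3349/1356 c=0 d=185/12204
  seg 1: a=-4 b=-1397/678 c=185/1356 d=291/904
  seg 2: a=-5 b=796/339 c=701/339 d=-1769/3051
  seg 3: a=5 b=-305/339 c=-356/113 d=356/339
S(13/2) = 1101/904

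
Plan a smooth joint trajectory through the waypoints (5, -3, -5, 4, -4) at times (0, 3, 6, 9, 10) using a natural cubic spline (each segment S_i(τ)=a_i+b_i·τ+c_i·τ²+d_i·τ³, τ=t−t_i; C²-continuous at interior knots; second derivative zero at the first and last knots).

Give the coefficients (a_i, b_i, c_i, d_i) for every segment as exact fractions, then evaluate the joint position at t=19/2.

  seg 0: a=5 b=-851/324 c=0 d=-13/2916
  seg 1: a=-3 b=-445/162 c=-13/324 d=713/2916
  seg 2: a=-5 b=1171/324 c=175/81 d=-2299/2916
  seg 3: a=4 b=-763/162 c=-533/108 d=533/324
S(19/2) = 533/864

Δ: Δ0=-8/3, Δ1=-2/3, Δ2=3, Δ3=-8
row 1: diag=12, rhs=12; c'=1/4, d'=1
row 2: denom=12−3·1/4=45/4; d'=(22−3·1)/(45/4)=76/45
row 3: denom=8−3·4/15=36/5; d'=(-66−3·76/45)/(36/5)=-533/54
back: M3=-533/54
back: M2=76/45−4/15·-533/54=350/81
back: M1=1−1/4·350/81=-13/162
M: M0=0, M1=-13/162, M2=350/81, M3=-533/54, M4=0
seg 0: a=5, c=M0/2=0, d=(M1−M0)/(6·3)=-13/2916, b=Δ0−h0·(2M0+M1)/6=-851/324
seg 1: a=-3, c=M1/2=-13/324, d=(M2−M1)/(6·3)=713/2916, b=Δ1−h1·(2M1+M2)/6=-445/162
seg 2: a=-5, c=M2/2=175/81, d=(M3−M2)/(6·3)=-2299/2916, b=Δ2−h2·(2M2+M3)/6=1171/324
seg 3: a=4, c=M3/2=-533/108, d=(M4−M3)/(6·1)=533/324, b=Δ3−h3·(2M3+M4)/6=-763/162
t_q=19/2 → seg 3, τ=1/2; S=4+-763/162·τ+-533/108·τ²+533/324·τ³=533/864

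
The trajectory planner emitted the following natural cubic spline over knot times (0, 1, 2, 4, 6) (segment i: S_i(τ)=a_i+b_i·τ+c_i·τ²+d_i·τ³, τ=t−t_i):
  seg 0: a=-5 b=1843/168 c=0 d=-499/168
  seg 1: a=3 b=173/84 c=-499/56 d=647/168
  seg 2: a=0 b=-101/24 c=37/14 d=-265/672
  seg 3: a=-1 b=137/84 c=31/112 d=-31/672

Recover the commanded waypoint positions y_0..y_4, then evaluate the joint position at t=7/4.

y_0=-5 y_1=3 y_2=0 y_3=-1 y_4=3
S(7/4) = 4147/3584

y_0 = S_0(0) = a_0 = -5
y_1 = S_1(0) = a_1 = 3
y_2 = S_2(0) = a_2 = 0
y_3 = S_3(0) = a_3 = -1
y_4 = S_3(2) = 3
t_q=7/4 is in segment 1 (τ=3/4); S_1(τ)=4147/3584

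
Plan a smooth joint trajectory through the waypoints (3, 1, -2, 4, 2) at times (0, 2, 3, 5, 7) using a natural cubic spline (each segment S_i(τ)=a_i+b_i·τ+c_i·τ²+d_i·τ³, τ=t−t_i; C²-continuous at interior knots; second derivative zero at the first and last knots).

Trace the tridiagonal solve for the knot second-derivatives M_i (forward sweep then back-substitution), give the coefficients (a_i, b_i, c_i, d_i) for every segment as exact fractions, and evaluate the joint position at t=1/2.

  seg 0: a=3 b=1/8 c=0 d=-9/32
  seg 1: a=1 b=-13/4 c=-27/16 d=31/16
  seg 2: a=-2 b=-13/16 c=33/8 d=-71/64
  seg 3: a=4 b=19/8 c=-81/32 d=27/64
S(1/2) = 775/256

Δ: Δ0=-1, Δ1=-3, Δ2=3, Δ3=-1
row 1: diag=6, rhs=-12; c'=1/6, d'=-2
row 2: denom=6−1·1/6=35/6; d'=(36−1·-2)/(35/6)=228/35
row 3: denom=8−2·12/35=256/35; d'=(-24−2·228/35)/(256/35)=-81/16
back: M3=-81/16
back: M2=228/35−12/35·-81/16=33/4
back: M1=-2−1/6·33/4=-27/8
M: M0=0, M1=-27/8, M2=33/4, M3=-81/16, M4=0
seg 0: a=3, c=M0/2=0, d=(M1−M0)/(6·2)=-9/32, b=Δ0−h0·(2M0+M1)/6=1/8
seg 1: a=1, c=M1/2=-27/16, d=(M2−M1)/(6·1)=31/16, b=Δ1−h1·(2M1+M2)/6=-13/4
seg 2: a=-2, c=M2/2=33/8, d=(M3−M2)/(6·2)=-71/64, b=Δ2−h2·(2M2+M3)/6=-13/16
seg 3: a=4, c=M3/2=-81/32, d=(M4−M3)/(6·2)=27/64, b=Δ3−h3·(2M3+M4)/6=19/8
t_q=1/2 → seg 0, τ=1/2; S=3+1/8·τ+0·τ²+-9/32·τ³=775/256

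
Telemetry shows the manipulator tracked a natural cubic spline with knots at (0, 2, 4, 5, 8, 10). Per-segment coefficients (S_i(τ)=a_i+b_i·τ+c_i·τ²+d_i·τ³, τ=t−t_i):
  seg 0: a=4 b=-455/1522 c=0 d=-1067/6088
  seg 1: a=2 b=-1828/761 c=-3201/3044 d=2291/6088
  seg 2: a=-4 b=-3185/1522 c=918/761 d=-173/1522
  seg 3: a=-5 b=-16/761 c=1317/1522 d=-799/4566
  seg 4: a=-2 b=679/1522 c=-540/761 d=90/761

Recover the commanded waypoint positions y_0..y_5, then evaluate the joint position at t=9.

y_0=4 y_1=2 y_2=-4 y_3=-5 y_4=-2 y_5=-3
S(9) = -3265/1522

y_0 = S_0(0) = a_0 = 4
y_1 = S_1(0) = a_1 = 2
y_2 = S_2(0) = a_2 = -4
y_3 = S_3(0) = a_3 = -5
y_4 = S_4(0) = a_4 = -2
y_5 = S_4(2) = -3
t_q=9 is in segment 4 (τ=1); S_4(τ)=-3265/1522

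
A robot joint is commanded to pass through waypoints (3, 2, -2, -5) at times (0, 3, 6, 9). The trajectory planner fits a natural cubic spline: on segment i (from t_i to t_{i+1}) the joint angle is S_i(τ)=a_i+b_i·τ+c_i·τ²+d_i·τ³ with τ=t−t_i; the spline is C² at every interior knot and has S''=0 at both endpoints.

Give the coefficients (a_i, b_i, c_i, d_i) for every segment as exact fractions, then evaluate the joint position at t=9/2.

Δ: Δ0=-1/3, Δ1=-4/3, Δ2=-1
row 1: diag=12, rhs=-6; c'=1/4, d'=-1/2
row 2: denom=12−3·1/4=45/4; d'=(2−3·-1/2)/(45/4)=14/45
back: M2=14/45
back: M1=-1/2−1/4·14/45=-26/45
M: M0=0, M1=-26/45, M2=14/45, M3=0
seg 0: a=3, c=M0/2=0, d=(M1−M0)/(6·3)=-13/405, b=Δ0−h0·(2M0+M1)/6=-2/45
seg 1: a=2, c=M1/2=-13/45, d=(M2−M1)/(6·3)=4/81, b=Δ1−h1·(2M1+M2)/6=-41/45
seg 2: a=-2, c=M2/2=7/45, d=(M3−M2)/(6·3)=-7/405, b=Δ2−h2·(2M2+M3)/6=-59/45
t_q=9/2 → seg 1, τ=3/2; S=2+-41/45·τ+-13/45·τ²+4/81·τ³=3/20

  seg 0: a=3 b=-2/45 c=0 d=-13/405
  seg 1: a=2 b=-41/45 c=-13/45 d=4/81
  seg 2: a=-2 b=-59/45 c=7/45 d=-7/405
S(9/2) = 3/20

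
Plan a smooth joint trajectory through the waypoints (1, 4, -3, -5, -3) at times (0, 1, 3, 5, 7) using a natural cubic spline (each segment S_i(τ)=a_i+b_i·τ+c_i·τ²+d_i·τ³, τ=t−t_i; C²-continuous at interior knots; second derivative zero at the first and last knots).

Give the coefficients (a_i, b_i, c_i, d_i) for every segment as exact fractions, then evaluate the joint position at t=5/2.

Δ: Δ0=3, Δ1=-7/2, Δ2=-1, Δ3=1
row 1: diag=6, rhs=-39; c'=1/3, d'=-13/2
row 2: denom=8−2·1/3=22/3; d'=(15−2·-13/2)/(22/3)=42/11
row 3: denom=8−2·3/11=82/11; d'=(12−2·42/11)/(82/11)=24/41
back: M3=24/41
back: M2=42/11−3/11·24/41=150/41
back: M1=-13/2−1/3·150/41=-633/82
M: M0=0, M1=-633/82, M2=150/41, M3=24/41, M4=0
seg 0: a=1, c=M0/2=0, d=(M1−M0)/(6·1)=-211/164, b=Δ0−h0·(2M0+M1)/6=703/164
seg 1: a=4, c=M1/2=-633/164, d=(M2−M1)/(6·2)=311/328, b=Δ1−h1·(2M1+M2)/6=35/82
seg 2: a=-3, c=M2/2=75/41, d=(M3−M2)/(6·2)=-21/82, b=Δ2−h2·(2M2+M3)/6=-149/41
seg 3: a=-5, c=M3/2=12/41, d=(M4−M3)/(6·2)=-2/41, b=Δ3−h3·(2M3+M4)/6=25/41
t_q=5/2 → seg 1, τ=3/2; S=4+35/82·τ+-633/164·τ²+311/328·τ³=-2215/2624

  seg 0: a=1 b=703/164 c=0 d=-211/164
  seg 1: a=4 b=35/82 c=-633/164 d=311/328
  seg 2: a=-3 b=-149/41 c=75/41 d=-21/82
  seg 3: a=-5 b=25/41 c=12/41 d=-2/41
S(5/2) = -2215/2624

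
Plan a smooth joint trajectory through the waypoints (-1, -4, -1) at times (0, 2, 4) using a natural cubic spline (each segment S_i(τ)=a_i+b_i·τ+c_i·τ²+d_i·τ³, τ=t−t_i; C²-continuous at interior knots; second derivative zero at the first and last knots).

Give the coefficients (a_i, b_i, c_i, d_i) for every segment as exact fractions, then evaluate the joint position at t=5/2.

Δ: Δ0=-3/2, Δ1=3/2
row 1: diag=8, rhs=18; c'=1/4, d'=9/4
back: M1=9/4
M: M0=0, M1=9/4, M2=0
seg 0: a=-1, c=M0/2=0, d=(M1−M0)/(6·2)=3/16, b=Δ0−h0·(2M0+M1)/6=-9/4
seg 1: a=-4, c=M1/2=9/8, d=(M2−M1)/(6·2)=-3/16, b=Δ1−h1·(2M1+M2)/6=0
t_q=5/2 → seg 1, τ=1/2; S=-4+0·τ+9/8·τ²+-3/16·τ³=-479/128

  seg 0: a=-1 b=-9/4 c=0 d=3/16
  seg 1: a=-4 b=0 c=9/8 d=-3/16
S(5/2) = -479/128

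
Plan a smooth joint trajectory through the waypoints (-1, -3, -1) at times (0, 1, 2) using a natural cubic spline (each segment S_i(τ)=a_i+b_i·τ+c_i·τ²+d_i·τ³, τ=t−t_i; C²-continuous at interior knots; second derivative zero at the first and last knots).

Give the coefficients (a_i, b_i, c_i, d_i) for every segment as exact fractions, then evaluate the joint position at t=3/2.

Δ: Δ0=-2, Δ1=2
row 1: diag=4, rhs=24; c'=1/4, d'=6
back: M1=6
M: M0=0, M1=6, M2=0
seg 0: a=-1, c=M0/2=0, d=(M1−M0)/(6·1)=1, b=Δ0−h0·(2M0+M1)/6=-3
seg 1: a=-3, c=M1/2=3, d=(M2−M1)/(6·1)=-1, b=Δ1−h1·(2M1+M2)/6=0
t_q=3/2 → seg 1, τ=1/2; S=-3+0·τ+3·τ²+-1·τ³=-19/8

  seg 0: a=-1 b=-3 c=0 d=1
  seg 1: a=-3 b=0 c=3 d=-1
S(3/2) = -19/8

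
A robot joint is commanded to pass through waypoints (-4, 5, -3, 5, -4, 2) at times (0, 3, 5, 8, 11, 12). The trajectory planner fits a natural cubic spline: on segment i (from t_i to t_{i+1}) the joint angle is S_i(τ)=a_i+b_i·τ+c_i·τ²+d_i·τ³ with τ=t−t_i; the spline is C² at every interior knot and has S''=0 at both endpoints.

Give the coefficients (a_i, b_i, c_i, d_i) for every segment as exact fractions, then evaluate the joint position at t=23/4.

Δ: Δ0=3, Δ1=-4, Δ2=8/3, Δ3=-3, Δ4=6
row 1: diag=10, rhs=-42; c'=1/5, d'=-21/5
row 2: denom=10−2·1/5=48/5; d'=(40−2·-21/5)/(48/5)=121/24
row 3: denom=12−3·5/16=177/16; d'=(-34−3·121/24)/(177/16)=-262/59
row 4: denom=8−3·16/59=424/59; d'=(54−3·-262/59)/(424/59)=993/106
back: M4=993/106
back: M3=-262/59−16/59·993/106=-370/53
back: M2=121/24−5/16·-370/53=2297/318
back: M1=-21/5−1/5·2297/318=-1795/318
M: M0=0, M1=-1795/318, M2=2297/318, M3=-370/53, M4=993/106, M5=0
seg 0: a=-4, c=M0/2=0, d=(M1−M0)/(6·3)=-1795/5724, b=Δ0−h0·(2M0+M1)/6=3703/636
seg 1: a=5, c=M1/2=-1795/636, d=(M2−M1)/(6·2)=341/318, b=Δ1−h1·(2M1+M2)/6=-841/318
seg 2: a=-3, c=M2/2=2297/636, d=(M3−M2)/(6·3)=-4517/5724, b=Δ2−h2·(2M2+M3)/6=-113/106
seg 3: a=5, c=M3/2=-185/53, d=(M4−M3)/(6·3)=1733/1908, b=Δ3−h3·(2M3+M4)/6=-149/212
seg 4: a=-4, c=M4/2=993/212, d=(M5−M4)/(6·1)=-331/212, b=Δ4−h4·(2M4+M5)/6=305/106
t_q=23/4 → seg 2, τ=3/4; S=-3+-113/106·τ+2297/636·τ²+-4517/5724·τ³=-28505/13568

  seg 0: a=-4 b=3703/636 c=0 d=-1795/5724
  seg 1: a=5 b=-841/318 c=-1795/636 d=341/318
  seg 2: a=-3 b=-113/106 c=2297/636 d=-4517/5724
  seg 3: a=5 b=-149/212 c=-185/53 d=1733/1908
  seg 4: a=-4 b=305/106 c=993/212 d=-331/212
S(23/4) = -28505/13568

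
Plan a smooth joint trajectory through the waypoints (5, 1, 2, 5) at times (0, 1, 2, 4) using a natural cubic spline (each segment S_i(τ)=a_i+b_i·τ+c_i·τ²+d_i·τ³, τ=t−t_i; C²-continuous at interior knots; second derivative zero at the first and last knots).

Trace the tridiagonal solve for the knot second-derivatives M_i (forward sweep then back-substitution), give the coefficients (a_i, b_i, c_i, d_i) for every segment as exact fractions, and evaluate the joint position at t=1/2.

  seg 0: a=5 b=-243/46 c=0 d=59/46
  seg 1: a=1 b=-33/23 c=177/46 d=-65/46
  seg 2: a=2 b=93/46 c=-9/23 d=3/46
S(1/2) = 927/368

Δ: Δ0=-4, Δ1=1, Δ2=3/2
row 1: diag=4, rhs=30; c'=1/4, d'=15/2
row 2: denom=6−1·1/4=23/4; d'=(3−1·15/2)/(23/4)=-18/23
back: M2=-18/23
back: M1=15/2−1/4·-18/23=177/23
M: M0=0, M1=177/23, M2=-18/23, M3=0
seg 0: a=5, c=M0/2=0, d=(M1−M0)/(6·1)=59/46, b=Δ0−h0·(2M0+M1)/6=-243/46
seg 1: a=1, c=M1/2=177/46, d=(M2−M1)/(6·1)=-65/46, b=Δ1−h1·(2M1+M2)/6=-33/23
seg 2: a=2, c=M2/2=-9/23, d=(M3−M2)/(6·2)=3/46, b=Δ2−h2·(2M2+M3)/6=93/46
t_q=1/2 → seg 0, τ=1/2; S=5+-243/46·τ+0·τ²+59/46·τ³=927/368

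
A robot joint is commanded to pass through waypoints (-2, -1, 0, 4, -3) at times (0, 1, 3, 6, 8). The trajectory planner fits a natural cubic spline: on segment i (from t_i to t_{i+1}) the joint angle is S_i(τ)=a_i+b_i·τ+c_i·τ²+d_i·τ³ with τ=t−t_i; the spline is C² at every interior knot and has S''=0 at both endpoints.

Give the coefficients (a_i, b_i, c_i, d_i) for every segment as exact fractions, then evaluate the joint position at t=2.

Δ: Δ0=1, Δ1=1/2, Δ2=4/3, Δ3=-7/2
row 1: diag=6, rhs=-3; c'=1/3, d'=-1/2
row 2: denom=10−2·1/3=28/3; d'=(5−2·-1/2)/(28/3)=9/14
row 3: denom=10−3·9/28=253/28; d'=(-29−3·9/14)/(253/28)=-866/253
back: M3=-866/253
back: M2=9/14−9/28·-866/253=441/253
back: M1=-1/2−1/3·441/253=-547/506
M: M0=0, M1=-547/506, M2=441/253, M3=-866/253, M4=0
seg 0: a=-2, c=M0/2=0, d=(M1−M0)/(6·1)=-547/3036, b=Δ0−h0·(2M0+M1)/6=3583/3036
seg 1: a=-1, c=M1/2=-547/1012, d=(M2−M1)/(6·2)=1429/6072, b=Δ1−h1·(2M1+M2)/6=971/1518
seg 2: a=0, c=M2/2=441/506, d=(M3−M2)/(6·3)=-1307/4554, b=Δ2−h2·(2M2+M3)/6=988/759
seg 3: a=4, c=M3/2=-433/253, d=(M4−M3)/(6·2)=433/1518, b=Δ3−h3·(2M3+M4)/6=-1849/1518
t_q=2 → seg 1, τ=1; S=-1+971/1518·τ+-547/1012·τ²+1429/6072·τ³=-1347/2024

  seg 0: a=-2 b=3583/3036 c=0 d=-547/3036
  seg 1: a=-1 b=971/1518 c=-547/1012 d=1429/6072
  seg 2: a=0 b=988/759 c=441/506 d=-1307/4554
  seg 3: a=4 b=-1849/1518 c=-433/253 d=433/1518
S(2) = -1347/2024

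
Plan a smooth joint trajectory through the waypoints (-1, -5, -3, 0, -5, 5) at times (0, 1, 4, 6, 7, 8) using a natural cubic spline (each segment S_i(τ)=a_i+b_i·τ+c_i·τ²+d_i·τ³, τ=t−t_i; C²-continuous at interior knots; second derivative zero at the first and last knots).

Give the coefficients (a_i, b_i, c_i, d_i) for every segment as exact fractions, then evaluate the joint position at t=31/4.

Δ: Δ0=-4, Δ1=2/3, Δ2=3/2, Δ3=-5, Δ4=10
row 1: diag=8, rhs=28; c'=3/8, d'=7/2
row 2: denom=10−3·3/8=71/8; d'=(5−3·7/2)/(71/8)=-44/71
row 3: denom=6−2·16/71=394/71; d'=(-39−2·-44/71)/(394/71)=-2681/394
row 4: denom=4−1·71/394=1505/394; d'=(90−1·-2681/394)/(1505/394)=887/35
back: M4=887/35
back: M3=-2681/394−71/394·887/35=-398/35
back: M2=-44/71−16/71·-398/35=68/35
back: M1=7/2−3/8·68/35=97/35
M: M0=0, M1=97/35, M2=68/35, M3=-398/35, M4=887/35, M5=0
seg 0: a=-1, c=M0/2=0, d=(M1−M0)/(6·1)=97/210, b=Δ0−h0·(2M0+M1)/6=-937/210
seg 1: a=-5, c=M1/2=97/70, d=(M2−M1)/(6·3)=-29/630, b=Δ1−h1·(2M1+M2)/6=-323/105
seg 2: a=-3, c=M2/2=34/35, d=(M3−M2)/(6·2)=-233/210, b=Δ2−h2·(2M2+M3)/6=839/210
seg 3: a=0, c=M3/2=-199/35, d=(M4−M3)/(6·1)=257/42, b=Δ3−h3·(2M3+M4)/6=-163/30
seg 4: a=-5, c=M4/2=887/70, d=(M5−M4)/(6·1)=-887/210, b=Δ4−h4·(2M4+M5)/6=163/105
t_q=31/4 → seg 4, τ=3/4; S=-5+163/105·τ+887/70·τ²+-887/210·τ³=1353/896

  seg 0: a=-1 b=-937/210 c=0 d=97/210
  seg 1: a=-5 b=-323/105 c=97/70 d=-29/630
  seg 2: a=-3 b=839/210 c=34/35 d=-233/210
  seg 3: a=0 b=-163/30 c=-199/35 d=257/42
  seg 4: a=-5 b=163/105 c=887/70 d=-887/210
S(31/4) = 1353/896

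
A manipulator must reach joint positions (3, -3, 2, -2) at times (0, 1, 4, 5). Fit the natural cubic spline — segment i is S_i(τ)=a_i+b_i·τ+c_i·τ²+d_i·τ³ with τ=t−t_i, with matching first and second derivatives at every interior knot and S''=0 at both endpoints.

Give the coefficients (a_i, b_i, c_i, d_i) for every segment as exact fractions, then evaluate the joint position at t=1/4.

  seg 0: a=3 b=-245/33 c=0 d=47/33
  seg 1: a=-3 b=-104/33 c=47/11 d=-8/9
  seg 2: a=2 b=-50/33 c=-41/11 d=41/33
S(1/4) = 821/704

Δ: Δ0=-6, Δ1=5/3, Δ2=-4
row 1: diag=8, rhs=46; c'=3/8, d'=23/4
row 2: denom=8−3·3/8=55/8; d'=(-34−3·23/4)/(55/8)=-82/11
back: M2=-82/11
back: M1=23/4−3/8·-82/11=94/11
M: M0=0, M1=94/11, M2=-82/11, M3=0
seg 0: a=3, c=M0/2=0, d=(M1−M0)/(6·1)=47/33, b=Δ0−h0·(2M0+M1)/6=-245/33
seg 1: a=-3, c=M1/2=47/11, d=(M2−M1)/(6·3)=-8/9, b=Δ1−h1·(2M1+M2)/6=-104/33
seg 2: a=2, c=M2/2=-41/11, d=(M3−M2)/(6·1)=41/33, b=Δ2−h2·(2M2+M3)/6=-50/33
t_q=1/4 → seg 0, τ=1/4; S=3+-245/33·τ+0·τ²+47/33·τ³=821/704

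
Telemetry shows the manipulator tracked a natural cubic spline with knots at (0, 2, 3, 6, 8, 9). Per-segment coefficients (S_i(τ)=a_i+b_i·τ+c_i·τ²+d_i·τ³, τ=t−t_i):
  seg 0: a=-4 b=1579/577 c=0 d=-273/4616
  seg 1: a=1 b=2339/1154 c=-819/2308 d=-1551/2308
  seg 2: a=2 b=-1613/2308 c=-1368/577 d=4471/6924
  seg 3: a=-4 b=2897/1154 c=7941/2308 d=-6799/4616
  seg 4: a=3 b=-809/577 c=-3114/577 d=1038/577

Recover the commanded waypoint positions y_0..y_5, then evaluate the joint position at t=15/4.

y_0 = S_0(0) = a_0 = -4
y_1 = S_1(0) = a_1 = 1
y_2 = S_2(0) = a_2 = 2
y_3 = S_3(0) = a_3 = -4
y_4 = S_4(0) = a_4 = 3
y_5 = S_4(1) = -2
t_q=15/4 is in segment 2 (τ=3/4); S_2(τ)=61247/147712

y_0=-4 y_1=1 y_2=2 y_3=-4 y_4=3 y_5=-2
S(15/4) = 61247/147712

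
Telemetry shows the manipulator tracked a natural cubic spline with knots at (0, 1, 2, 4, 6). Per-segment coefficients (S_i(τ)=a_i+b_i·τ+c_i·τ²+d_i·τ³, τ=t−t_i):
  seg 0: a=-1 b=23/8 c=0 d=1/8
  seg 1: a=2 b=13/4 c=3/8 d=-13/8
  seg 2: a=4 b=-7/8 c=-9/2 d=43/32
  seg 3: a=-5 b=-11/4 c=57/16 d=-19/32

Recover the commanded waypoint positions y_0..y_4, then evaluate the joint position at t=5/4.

y_0=-1 y_1=2 y_2=4 y_3=-5 y_4=-1
S(5/4) = 1439/512

y_0 = S_0(0) = a_0 = -1
y_1 = S_1(0) = a_1 = 2
y_2 = S_2(0) = a_2 = 4
y_3 = S_3(0) = a_3 = -5
y_4 = S_3(2) = -1
t_q=5/4 is in segment 1 (τ=1/4); S_1(τ)=1439/512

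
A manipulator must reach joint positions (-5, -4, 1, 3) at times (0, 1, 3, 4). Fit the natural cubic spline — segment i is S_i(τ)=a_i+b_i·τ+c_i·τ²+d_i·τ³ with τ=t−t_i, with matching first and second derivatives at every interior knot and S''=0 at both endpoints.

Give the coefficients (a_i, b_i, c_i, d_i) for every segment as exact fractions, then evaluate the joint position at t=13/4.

  seg 0: a=-5 b=11/16 c=0 d=5/16
  seg 1: a=-4 b=13/8 c=15/16 d=-1/4
  seg 2: a=1 b=19/8 c=-9/16 d=3/16
S(13/4) = 1599/1024

Δ: Δ0=1, Δ1=5/2, Δ2=2
row 1: diag=6, rhs=9; c'=1/3, d'=3/2
row 2: denom=6−2·1/3=16/3; d'=(-3−2·3/2)/(16/3)=-9/8
back: M2=-9/8
back: M1=3/2−1/3·-9/8=15/8
M: M0=0, M1=15/8, M2=-9/8, M3=0
seg 0: a=-5, c=M0/2=0, d=(M1−M0)/(6·1)=5/16, b=Δ0−h0·(2M0+M1)/6=11/16
seg 1: a=-4, c=M1/2=15/16, d=(M2−M1)/(6·2)=-1/4, b=Δ1−h1·(2M1+M2)/6=13/8
seg 2: a=1, c=M2/2=-9/16, d=(M3−M2)/(6·1)=3/16, b=Δ2−h2·(2M2+M3)/6=19/8
t_q=13/4 → seg 2, τ=1/4; S=1+19/8·τ+-9/16·τ²+3/16·τ³=1599/1024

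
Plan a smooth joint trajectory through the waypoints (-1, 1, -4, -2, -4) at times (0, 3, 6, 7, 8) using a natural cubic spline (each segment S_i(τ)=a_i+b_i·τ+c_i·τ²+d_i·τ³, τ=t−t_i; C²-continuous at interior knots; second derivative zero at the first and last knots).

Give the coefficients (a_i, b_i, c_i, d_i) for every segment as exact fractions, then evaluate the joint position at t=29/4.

Δ: Δ0=2/3, Δ1=-5/3, Δ2=2, Δ3=-2
row 1: diag=12, rhs=-14; c'=1/4, d'=-7/6
row 2: denom=8−3·1/4=29/4; d'=(22−3·-7/6)/(29/4)=102/29
row 3: denom=4−1·4/29=112/29; d'=(-24−1·102/29)/(112/29)=-57/8
back: M3=-57/8
back: M2=102/29−4/29·-57/8=9/2
back: M1=-7/6−1/4·9/2=-55/24
M: M0=0, M1=-55/24, M2=9/2, M3=-57/8, M4=0
seg 0: a=-1, c=M0/2=0, d=(M1−M0)/(6·3)=-55/432, b=Δ0−h0·(2M0+M1)/6=29/16
seg 1: a=1, c=M1/2=-55/48, d=(M2−M1)/(6·3)=163/432, b=Δ1−h1·(2M1+M2)/6=-13/8
seg 2: a=-4, c=M2/2=9/4, d=(M3−M2)/(6·1)=-31/16, b=Δ2−h2·(2M2+M3)/6=27/16
seg 3: a=-2, c=M3/2=-57/16, d=(M4−M3)/(6·1)=19/16, b=Δ3−h3·(2M3+M4)/6=3/8
t_q=29/4 → seg 3, τ=1/4; S=-2+3/8·τ+-57/16·τ²+19/16·τ³=-2161/1024

  seg 0: a=-1 b=29/16 c=0 d=-55/432
  seg 1: a=1 b=-13/8 c=-55/48 d=163/432
  seg 2: a=-4 b=27/16 c=9/4 d=-31/16
  seg 3: a=-2 b=3/8 c=-57/16 d=19/16
S(29/4) = -2161/1024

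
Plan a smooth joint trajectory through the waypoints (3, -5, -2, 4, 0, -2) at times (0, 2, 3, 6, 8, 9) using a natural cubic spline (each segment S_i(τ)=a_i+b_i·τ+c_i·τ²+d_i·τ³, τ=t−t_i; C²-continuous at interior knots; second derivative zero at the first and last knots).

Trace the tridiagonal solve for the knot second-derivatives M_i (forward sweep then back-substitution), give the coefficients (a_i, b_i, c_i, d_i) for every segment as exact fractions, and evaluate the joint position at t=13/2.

Δ: Δ0=-4, Δ1=3, Δ2=2, Δ3=-2, Δ4=-2
row 1: diag=6, rhs=42; c'=1/6, d'=7
row 2: denom=8−1·1/6=47/6; d'=(-6−1·7)/(47/6)=-78/47
row 3: denom=10−3·18/47=416/47; d'=(-24−3·-78/47)/(416/47)=-447/208
row 4: denom=6−2·47/208=577/104; d'=(0−2·-447/208)/(577/104)=447/577
back: M4=447/577
back: M3=-447/208−47/208·447/577=-1341/577
back: M2=-78/47−18/47·-1341/577=-444/577
back: M1=7−1/6·-444/577=4113/577
M: M0=0, M1=4113/577, M2=-444/577, M3=-1341/577, M4=447/577, M5=0
seg 0: a=3, c=M0/2=0, d=(M1−M0)/(6·2)=1371/2308, b=Δ0−h0·(2M0+M1)/6=-3679/577
seg 1: a=-5, c=M1/2=4113/1154, d=(M2−M1)/(6·1)=-1519/1154, b=Δ1−h1·(2M1+M2)/6=434/577
seg 2: a=-2, c=M2/2=-222/577, d=(M3−M2)/(6·3)=-299/3462, b=Δ2−h2·(2M2+M3)/6=4537/1154
seg 3: a=4, c=M3/2=-1341/1154, d=(M4−M3)/(6·2)=149/577, b=Δ3−h3·(2M3+M4)/6=-409/577
seg 4: a=0, c=M4/2=447/1154, d=(M5−M4)/(6·1)=-149/1154, b=Δ4−h4·(2M4+M5)/6=-1303/577
t_q=13/2 → seg 3, τ=1/2; S=4+-409/577·τ+-1341/1154·τ²+149/577·τ³=3909/1154

  seg 0: a=3 b=-3679/577 c=0 d=1371/2308
  seg 1: a=-5 b=434/577 c=4113/1154 d=-1519/1154
  seg 2: a=-2 b=4537/1154 c=-222/577 d=-299/3462
  seg 3: a=4 b=-409/577 c=-1341/1154 d=149/577
  seg 4: a=0 b=-1303/577 c=447/1154 d=-149/1154
S(13/2) = 3909/1154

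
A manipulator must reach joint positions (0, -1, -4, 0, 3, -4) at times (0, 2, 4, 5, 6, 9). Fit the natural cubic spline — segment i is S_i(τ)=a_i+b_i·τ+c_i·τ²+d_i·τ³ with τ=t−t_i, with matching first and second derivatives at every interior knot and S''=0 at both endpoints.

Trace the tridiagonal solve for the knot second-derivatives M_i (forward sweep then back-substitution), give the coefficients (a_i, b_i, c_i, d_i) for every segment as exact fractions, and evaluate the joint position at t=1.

  seg 0: a=0 b=23/75 c=0 d=-121/600
  seg 1: a=-1 b=-317/150 c=-121/100 d=91/120
  seg 2: a=-4 b=161/75 c=167/50 d=-223/150
  seg 3: a=0 b=131/30 c=-28/25 d=-37/150
  seg 4: a=3 b=104/75 c=-93/50 d=31/150
S(1) = 21/200

Δ: Δ0=-1/2, Δ1=-3/2, Δ2=4, Δ3=3, Δ4=-7/3
row 1: diag=8, rhs=-6; c'=1/4, d'=-3/4
row 2: denom=6−2·1/4=11/2; d'=(33−2·-3/4)/(11/2)=69/11
row 3: denom=4−1·2/11=42/11; d'=(-6−1·69/11)/(42/11)=-45/14
row 4: denom=8−1·11/42=325/42; d'=(-32−1·-45/14)/(325/42)=-93/25
back: M4=-93/25
back: M3=-45/14−11/42·-93/25=-56/25
back: M2=69/11−2/11·-56/25=167/25
back: M1=-3/4−1/4·167/25=-121/50
M: M0=0, M1=-121/50, M2=167/25, M3=-56/25, M4=-93/25, M5=0
seg 0: a=0, c=M0/2=0, d=(M1−M0)/(6·2)=-121/600, b=Δ0−h0·(2M0+M1)/6=23/75
seg 1: a=-1, c=M1/2=-121/100, d=(M2−M1)/(6·2)=91/120, b=Δ1−h1·(2M1+M2)/6=-317/150
seg 2: a=-4, c=M2/2=167/50, d=(M3−M2)/(6·1)=-223/150, b=Δ2−h2·(2M2+M3)/6=161/75
seg 3: a=0, c=M3/2=-28/25, d=(M4−M3)/(6·1)=-37/150, b=Δ3−h3·(2M3+M4)/6=131/30
seg 4: a=3, c=M4/2=-93/50, d=(M5−M4)/(6·3)=31/150, b=Δ4−h4·(2M4+M5)/6=104/75
t_q=1 → seg 0, τ=1; S=0+23/75·τ+0·τ²+-121/600·τ³=21/200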